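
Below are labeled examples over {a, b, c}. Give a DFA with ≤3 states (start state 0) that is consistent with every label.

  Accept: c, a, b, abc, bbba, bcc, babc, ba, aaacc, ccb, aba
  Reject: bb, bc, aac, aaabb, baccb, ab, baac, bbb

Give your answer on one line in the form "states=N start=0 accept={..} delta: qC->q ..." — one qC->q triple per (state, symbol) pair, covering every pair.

Grow the machine one transition at a time. Run the examples from 0; the earliest place one falls off (shortest prefix, ties alphabetical) gets sent to the lowest-numbered state that keeps every Accept/Reject pair distinguishable — a pair clashes when both reach the same state with identical unread suffix — and to a fresh state only if none does.
a: 0a undefined. 0a->0: no, c/aac meet in 0 with "c" left. Open state 1: 0a->1.
b: 0b undefined. 0b->0: no, c/bc meet in 0 with "c" left. 0b->1: ok.
c: 0c undefined. 0c->0: ok.
aa: 1a undefined. 1a->0: no, c/aac meet in 0. 1a->1: ok.
ab: 1b undefined. 1b->0: no, c/bb meet in 0. 1b->1: no, a/bb meet in 1. Open state 2: 1b->2.
bc: 1c undefined. 1c->0: no, c/bc meet in 0. 1c->1: no, a/bc meet in 1. 1c->2: ok.
aba: 2a undefined. 2a->0: ok.
abc: 2c undefined. 2c->0: no, a/baccb meet in 1. 2c->1: ok.
bbb: 2b undefined. 2b->0: no, c/aaabb meet in 0. 2b->1: no, a/aaabb meet in 1. 2b->2: ok.
All examples now run through 3 states with every (state, symbol) defined. Accept strings end in {0,1}, Reject strings end in {2}; accept={0,1}.

states=3 start=0 accept={0,1} delta: 0a->1 0b->1 0c->0 1a->1 1b->2 1c->2 2a->0 2b->2 2c->1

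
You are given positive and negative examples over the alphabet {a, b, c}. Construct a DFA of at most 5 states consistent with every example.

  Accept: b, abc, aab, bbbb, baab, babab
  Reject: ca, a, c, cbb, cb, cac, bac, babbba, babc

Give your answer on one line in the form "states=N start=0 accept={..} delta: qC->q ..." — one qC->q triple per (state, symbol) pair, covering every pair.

Fold the examples into a partial DFA from state 0: repeatedly fix the first undefined (state, symbol) met by the shortest-then-alphabetical prefix, trying targets in increasing order and rejecting any under which an Accept and a Reject string meet in one state with the same remainder; add a state when all current targets are rejected. Accepting states are where Accept strings end.
a: 0a undefined. 0a->0: ok.
b: 0b undefined. 0b->0: no, b/a meet in 0. Open state 1: 0b->1.
c: 0c undefined. 0c->0: no, b/cb meet in 1. 0c->1: no, b/c meet in 1. Open state 2: 0c->2.
ba: 1a undefined. 1a->0: no, abc/babc meet in 1 with "c" left. 1a->1: no, abc/bac meet in 1 with "c" left. 1a->2: ok.
bb: 1b undefined. 1b->0: no, bbbb/a meet in 0. 1b->1: ok.
ca: 2a undefined. 2a->0: ok.
cb: 2b undefined. 2b->0: no, b/cbb meet in 1. 2b->1: no, b/cbb meet in 1. 2b->2: ok.
abc: 1c undefined. 1c->0: no, abc/ca meet in 0. 1c->1: ok.
bac: 2c undefined. 2c->0: ok.
All examples now run through 3 states with every (state, symbol) defined. Accept strings end in {1}, Reject strings end in {0,2}; accept={1}.

states=3 start=0 accept={1} delta: 0a->0 0b->1 0c->2 1a->2 1b->1 1c->1 2a->0 2b->2 2c->0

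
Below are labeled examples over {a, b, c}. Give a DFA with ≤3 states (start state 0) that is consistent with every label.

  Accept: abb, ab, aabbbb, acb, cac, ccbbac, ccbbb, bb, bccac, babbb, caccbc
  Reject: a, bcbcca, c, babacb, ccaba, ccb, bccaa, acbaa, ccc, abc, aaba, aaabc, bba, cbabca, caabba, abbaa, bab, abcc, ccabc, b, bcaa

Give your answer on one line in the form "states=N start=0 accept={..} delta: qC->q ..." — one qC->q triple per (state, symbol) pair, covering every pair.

Grow the machine one transition at a time. Run the examples from 0; the earliest place one falls off (shortest prefix, ties alphabetical) gets sent to the lowest-numbered state that keeps every Accept/Reject pair distinguishable — a pair clashes when both reach the same state with identical unread suffix — and to a fresh state only if none does.
a: 0a undefined. 0a->0: no, ab/b meet in 0 with "b" left. Open state 1: 0a->1.
b: 0b undefined. 0b->0: no, ab/bab meet in 1 with "b" left. 0b->1: ok.
c: 0c undefined. 0c->0: ok.
aa: 1a undefined. 1a->0: ok.
ab: 1b undefined. 1b->0: no, abb/a meet in 1. 1b->1: no, abb/a meet in 1. Open state 2: 1b->2.
ac: 1c undefined. 1c->0: no, acb/a meet in 1. 1c->1: no, cac/a meet in 1. 1c->2: ok.
abb: 2b undefined. 2b->0: no, abb/c meet in 0. 2b->1: no, abb/a meet in 1. 2b->2: ok.
abc: 2c undefined. 2c->0: ok.
bba: 2a undefined. 2a->0: no, ccbbac/c meet in 0. 2a->1: ok.
All examples now run through 3 states with every (state, symbol) defined. Accept strings end in {2}, Reject strings end in {0,1}; accept={2}.

states=3 start=0 accept={2} delta: 0a->1 0b->1 0c->0 1a->0 1b->2 1c->2 2a->1 2b->2 2c->0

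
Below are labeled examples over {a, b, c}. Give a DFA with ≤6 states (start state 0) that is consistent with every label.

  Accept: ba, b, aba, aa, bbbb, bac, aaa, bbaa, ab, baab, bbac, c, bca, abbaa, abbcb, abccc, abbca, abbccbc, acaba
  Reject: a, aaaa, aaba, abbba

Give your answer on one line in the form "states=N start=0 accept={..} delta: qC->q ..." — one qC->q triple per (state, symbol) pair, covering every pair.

states=5 start=0 accept={0,2,4} delta: 0a->1 0b->2 0c->0 1a->2 1b->2 1c->0 2a->0 2b->3 2c->1 3a->1 3b->0 3c->4 4a->0 4b->0 4c->2

Fold the examples into a partial DFA from state 0: repeatedly fix the first undefined (state, symbol) met by the shortest-then-alphabetical prefix, trying targets in increasing order and rejecting any under which an Accept and a Reject string meet in one state with the same remainder; add a state when all current targets are rejected. Accepting states are where Accept strings end.
a: 0a undefined. 0a->0: no, ba/aaba meet in 0 with "ba" left. Open state 1: 0a->1.
b: 0b undefined. 0b->0: no, ba/a meet in 1. 0b->1: no, b/a meet in 1. Open state 2: 0b->2.
c: 0c undefined. 0c->0: ok.
aa: 1a undefined. 1a->0: no, ba/aaba meet in 2 with "a" left. 1a->1: no, aba/aaba meet in 1 with "ba" left. 1a->2: ok.
ab: 1b undefined. 1b->0: no, aba/a meet in 1. 1b->1: no, b/abbba meet in 2. 1b->2: ok.
ac: 1c undefined. 1c->0: ok.
ba: 2a undefined. 2a->0: ok.
bb: 2b undefined. 2b->0: no, ba/abbba meet in 0. 2b->1: no, ba/abbba meet in 0. 2b->2: no, ba/aaba meet in 0. Open state 3: 2b->3.
bc: 2c undefined. 2c->0: no, bca/a meet in 1. 2c->1: ok.
bba: 3a undefined. 3a->0: no, ba/aaba meet in 0. 3a->1: ok.
bbb: 3b undefined. 3b->0: ok.
abbc: 3c undefined. 3c->0: no, abbca/a meet in 1. 3c->1: no, abbccbc/a meet in 1. 3c->2: no, abbccbc/a meet in 1. 3c->3: no, abbca/a meet in 1. Open state 4: 3c->4.
abbca: 4a undefined. 4a->0: ok.
abbcb: 4b undefined. 4b->0: ok.
abbcc: 4c undefined. 4c->0: no, abbccbc/a meet in 1. 4c->1: no, abbccbc/a meet in 1. 4c->2: ok.
All examples now run through 5 states with every (state, symbol) defined. Accept strings end in {0,2,4}, Reject strings end in {1}; accept={0,2,4}.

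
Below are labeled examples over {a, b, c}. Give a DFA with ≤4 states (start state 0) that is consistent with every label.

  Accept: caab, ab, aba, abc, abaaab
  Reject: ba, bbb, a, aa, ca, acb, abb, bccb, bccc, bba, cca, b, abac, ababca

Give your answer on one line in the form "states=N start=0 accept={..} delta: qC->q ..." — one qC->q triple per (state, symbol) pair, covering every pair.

states=4 start=0 accept={2,3} delta: 0a->1 0b->0 0c->0 1a->1 1b->2 1c->0 2a->3 2b->0 2c->2 3a->0 3b->0 3c->0

Grow the machine one transition at a time. Run the examples from 0; the earliest place one falls off (shortest prefix, ties alphabetical) gets sent to the lowest-numbered state that keeps every Accept/Reject pair distinguishable — a pair clashes when both reach the same state with identical unread suffix — and to a fresh state only if none does.
a: 0a undefined. 0a->0: no, ab/b meet in 0 with "b" left. Open state 1: 0a->1.
b: 0b undefined. 0b->0: ok.
c: 0c undefined. 0c->0: ok.
aa: 1a undefined. 1a->0: no, caab/bbb meet in 0. 1a->1: ok.
ab: 1b undefined. 1b->0: no, caab/bbb meet in 0. 1b->1: no, caab/ba meet in 1. Open state 2: 1b->2.
ac: 1c undefined. 1c->0: ok.
aba: 2a undefined. 2a->0: no, aba/bbb meet in 0. 2a->1: no, aba/ba meet in 1. 2a->2: no, abc/abac meet in 2 with "c" left. Open state 3: 2a->3.
abb: 2b undefined. 2b->0: ok.
abc: 2c undefined. 2c->0: no, abc/bbb meet in 0. 2c->1: no, abc/ba meet in 1. 2c->2: ok.
abaa: 3a undefined. 3a->0: ok.
abab: 3b undefined. 3b->0: ok.
abac: 3c undefined. 3c->0: ok.
All examples now run through 4 states with every (state, symbol) defined. Accept strings end in {2,3}, Reject strings end in {0,1}; accept={2,3}.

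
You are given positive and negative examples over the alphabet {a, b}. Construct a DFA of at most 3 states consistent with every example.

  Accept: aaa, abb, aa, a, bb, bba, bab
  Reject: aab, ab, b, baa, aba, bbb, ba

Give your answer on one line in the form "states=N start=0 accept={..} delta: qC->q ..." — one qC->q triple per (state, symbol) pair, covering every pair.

states=2 start=0 accept={0} delta: 0a->0 0b->1 1a->1 1b->0

Grow the machine one transition at a time. Run the examples from 0; the earliest place one falls off (shortest prefix, ties alphabetical) gets sent to the lowest-numbered state that keeps every Accept/Reject pair distinguishable — a pair clashes when both reach the same state with identical unread suffix — and to a fresh state only if none does.
a: 0a undefined. 0a->0: ok.
b: 0b undefined. 0b->0: no, aaa/aab meet in 0. Open state 1: 0b->1.
ba: 1a undefined. 1a->0: no, aaa/baa meet in 0. 1a->1: ok.
bb: 1b undefined. 1b->0: ok.
All examples now run through 2 states with every (state, symbol) defined. Accept strings end in {0}, Reject strings end in {1}; accept={0}.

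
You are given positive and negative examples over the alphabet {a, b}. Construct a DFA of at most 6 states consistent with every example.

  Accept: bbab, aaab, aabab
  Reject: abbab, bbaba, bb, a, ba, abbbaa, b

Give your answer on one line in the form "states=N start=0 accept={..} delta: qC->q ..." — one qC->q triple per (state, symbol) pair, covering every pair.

states=3 start=0 accept={2} delta: 0a->1 0b->0 1a->0 1b->2 2a->0 2b->1

Grow the machine one transition at a time. Run the examples from 0; the earliest place one falls off (shortest prefix, ties alphabetical) gets sent to the lowest-numbered state that keeps every Accept/Reject pair distinguishable — a pair clashes when both reach the same state with identical unread suffix — and to a fresh state only if none does.
a: 0a undefined. 0a->0: no, bbab/abbab meet in 0 with "bbab" left. Open state 1: 0a->1.
b: 0b undefined. 0b->0: ok.
aa: 1a undefined. 1a->0: ok.
ab: 1b undefined. 1b->0: no, bbab/abbab meet in 0. 1b->1: no, bbab/a meet in 1. Open state 2: 1b->2.
abb: 2b undefined. 2b->0: no, bbab/abbab meet in 2. 2b->1: ok.
abbba: 2a undefined. 2a->0: ok.
All examples now run through 3 states with every (state, symbol) defined. Accept strings end in {2}, Reject strings end in {0,1}; accept={2}.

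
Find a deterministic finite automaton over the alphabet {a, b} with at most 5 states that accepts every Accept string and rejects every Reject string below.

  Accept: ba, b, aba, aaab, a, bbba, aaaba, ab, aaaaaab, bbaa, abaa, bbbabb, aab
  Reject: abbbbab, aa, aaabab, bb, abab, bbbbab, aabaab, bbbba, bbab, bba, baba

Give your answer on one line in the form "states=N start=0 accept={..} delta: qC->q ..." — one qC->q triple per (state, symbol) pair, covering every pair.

states=5 start=0 accept={1,2} delta: 0a->1 0b->2 1a->0 1b->2 2a->2 2b->3 3a->4 3b->2 4a->1 4b->0

State merging on the prefix tree: take the shortest (then alphabetical) example prefix whose next move is undefined and point that move at state 0, else 1, else 2, ...; a target is out if some Accept/Reject pair would then sit in one state with the same input left (inseparable). If every existing state is out, open a new one.
a: 0a undefined. 0a->0: no, a/aa meet in 0. Open state 1: 0a->1.
b: 0b undefined. 0b->0: no, ba/bbbba meet in 1. 0b->1: no, ba/aa meet in 1 with "a" left. Open state 2: 0b->2.
aa: 1a undefined. 1a->0: ok.
ab: 1b undefined. 1b->0: no, aaab/aa meet in 0. 1b->1: no, b/abbbbab meet in 2. 1b->2: ok.
ba: 2a undefined. 2a->0: no, ba/aa meet in 0. 2a->1: no, ba/baba meet in 1. 2a->2: ok.
bb: 2b undefined. 2b->0: no, ba/abbbbab meet in 2. 2b->1: no, ba/abbbbab meet in 2. 2b->2: no, ba/abbbbab meet in 2. Open state 3: 2b->3.
bba: 3a undefined. 3a->0: no, ba/bbab meet in 2. 3a->1: no, ba/bbab meet in 2. 3a->2: no, ba/bba meet in 2. 3a->3: no, bbaa/aaabab meet in 3. Open state 4: 3a->4.
bbb: 3b undefined. 3b->0: no, ba/bbbba meet in 2. 3b->1: no, ba/bbbba meet in 2. 3b->2: ok.
bbaa: 4a undefined. 4a->0: no, bbaa/aa meet in 0. 4a->1: ok.
bbab: 4b undefined. 4b->0: ok.
All examples now run through 5 states with every (state, symbol) defined. Accept strings end in {1,2}, Reject strings end in {0,3,4}; accept={1,2}.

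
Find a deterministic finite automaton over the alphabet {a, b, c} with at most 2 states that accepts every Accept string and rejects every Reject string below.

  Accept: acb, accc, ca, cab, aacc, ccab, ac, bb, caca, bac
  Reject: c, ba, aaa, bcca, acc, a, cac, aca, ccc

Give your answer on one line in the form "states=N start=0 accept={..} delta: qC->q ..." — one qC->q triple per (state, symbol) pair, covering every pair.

states=2 start=0 accept={0} delta: 0a->1 0b->0 0c->1 1a->0 1b->0 1c->0

State merging on the prefix tree: take the shortest (then alphabetical) example prefix whose next move is undefined and point that move at state 0, else 1, else 2, ...; a target is out if some Accept/Reject pair would then sit in one state with the same input left (inseparable). If every existing state is out, open a new one.
a: 0a undefined. 0a->0: no, accc/ccc meet in 0 with "ccc" left. Open state 1: 0a->1.
b: 0b undefined. 0b->0: ok.
c: 0c undefined. 0c->0: no, ca/ba meet in 1. 0c->1: ok.
aa: 1a undefined. 1a->0: ok.
ac: 1c undefined. 1c->0: ok.
ccab: 1b undefined. 1b->0: ok.
All examples now run through 2 states with every (state, symbol) defined. Accept strings end in {0}, Reject strings end in {1}; accept={0}.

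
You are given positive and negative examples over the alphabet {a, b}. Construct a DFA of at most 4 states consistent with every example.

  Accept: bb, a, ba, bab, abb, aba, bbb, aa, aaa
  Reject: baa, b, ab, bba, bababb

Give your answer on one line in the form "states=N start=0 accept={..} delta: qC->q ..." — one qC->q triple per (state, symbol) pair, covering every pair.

states=4 start=0 accept={0,2,3} delta: 0a->0 0b->1 1a->2 1b->2 2a->1 2b->3 3a->2 3b->1

State merging on the prefix tree: take the shortest (then alphabetical) example prefix whose next move is undefined and point that move at state 0, else 1, else 2, ...; a target is out if some Accept/Reject pair would then sit in one state with the same input left (inseparable). If every existing state is out, open a new one.
a: 0a undefined. 0a->0: ok.
b: 0b undefined. 0b->0: no, bb/baa meet in 0. Open state 1: 0b->1.
ba: 1a undefined. 1a->0: no, bb/bababb meet in 1 with "b" left. 1a->1: no, ba/baa meet in 1. Open state 2: 1a->2.
bb: 1b undefined. 1b->0: no, bb/bba meet in 0. 1b->1: no, bb/b meet in 1. 1b->2: ok.
baa: 2a undefined. 2a->0: no, a/baa meet in 0. 2a->1: ok.
bab: 2b undefined. 2b->0: no, bb/bababb meet in 2. 2b->1: no, bb/bababb meet in 2. 2b->2: no, bb/bababb meet in 2. Open state 3: 2b->3.
baba: 3a undefined. 3a->0: no, bb/bababb meet in 2. 3a->1: no, bab/bababb meet in 3. 3a->2: ok.
bababb: 3b undefined. 3b->0: no, a/bababb meet in 0. 3b->1: ok.
All examples now run through 4 states with every (state, symbol) defined. Accept strings end in {0,2,3}, Reject strings end in {1}; accept={0,2,3}.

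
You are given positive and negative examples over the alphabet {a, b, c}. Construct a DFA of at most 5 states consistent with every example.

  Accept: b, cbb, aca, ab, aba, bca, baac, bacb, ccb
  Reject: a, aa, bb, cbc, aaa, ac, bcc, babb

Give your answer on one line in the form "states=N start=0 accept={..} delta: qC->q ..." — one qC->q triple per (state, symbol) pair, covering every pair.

Fold the examples into a partial DFA from state 0: repeatedly fix the first undefined (state, symbol) met by the shortest-then-alphabetical prefix, trying targets in increasing order and rejecting any under which an Accept and a Reject string meet in one state with the same remainder; add a state when all current targets are rejected. Accepting states are where Accept strings end.
a: 0a undefined. 0a->0: ok.
b: 0b undefined. 0b->0: no, b/a meet in 0. Open state 1: 0b->1.
c: 0c undefined. 0c->0: no, cbb/bb meet in 1 with "b" left. 0c->1: no, b/ac meet in 1. Open state 2: 0c->2.
ba: 1a undefined. 1a->0: no, aba/a meet in 0. 1a->1: ok.
bb: 1b undefined. 1b->0: no, b/babb meet in 1. 1b->1: no, b/bb meet in 1. 1b->2: ok.
bc: 1c undefined. 1c->0: no, bca/a meet in 0. 1c->1: no, b/bcc meet in 1. 1c->2: no, baac/bb meet in 2. Open state 3: 1c->3.
cb: 2b undefined. 2b->0: ok.
cc: 2c undefined. 2c->0: ok.
aca: 2a undefined. 2a->0: no, aca/a meet in 0. 2a->1: ok.
bca: 3a undefined. 3a->0: no, bca/a meet in 0. 3a->1: ok.
bcc: 3c undefined. 3c->0: ok.
bacb: 3b undefined. 3b->0: no, bacb/a meet in 0. 3b->1: ok.
All examples now run through 4 states with every (state, symbol) defined. Accept strings end in {1,3}, Reject strings end in {0,2}; accept={1,3}.

states=4 start=0 accept={1,3} delta: 0a->0 0b->1 0c->2 1a->1 1b->2 1c->3 2a->1 2b->0 2c->0 3a->1 3b->1 3c->0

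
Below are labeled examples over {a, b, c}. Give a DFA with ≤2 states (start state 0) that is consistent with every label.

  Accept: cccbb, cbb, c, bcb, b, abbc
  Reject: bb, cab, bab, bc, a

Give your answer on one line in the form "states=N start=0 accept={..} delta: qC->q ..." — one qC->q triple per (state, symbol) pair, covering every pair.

states=2 start=0 accept={1} delta: 0a->0 0b->1 0c->1 1a->1 1b->0 1c->0

Grow the machine one transition at a time. Run the examples from 0; the earliest place one falls off (shortest prefix, ties alphabetical) gets sent to the lowest-numbered state that keeps every Accept/Reject pair distinguishable — a pair clashes when both reach the same state with identical unread suffix — and to a fresh state only if none does.
a: 0a undefined. 0a->0: ok.
b: 0b undefined. 0b->0: no, c/bc meet in 0 with "c" left. Open state 1: 0b->1.
c: 0c undefined. 0c->0: no, cccbb/bb meet in 1 with "b" left. 0c->1: ok.
ba: 1a undefined. 1a->0: no, c/cab meet in 1. 1a->1: ok.
bb: 1b undefined. 1b->0: ok.
bc: 1c undefined. 1c->0: ok.
All examples now run through 2 states with every (state, symbol) defined. Accept strings end in {1}, Reject strings end in {0}; accept={1}.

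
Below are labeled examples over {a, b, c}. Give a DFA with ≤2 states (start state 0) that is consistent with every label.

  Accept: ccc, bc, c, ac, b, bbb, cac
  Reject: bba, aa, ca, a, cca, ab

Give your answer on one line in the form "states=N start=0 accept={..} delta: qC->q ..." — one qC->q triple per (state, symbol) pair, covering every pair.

states=2 start=0 accept={0} delta: 0a->1 0b->0 0c->0 1a->1 1b->1 1c->0

Grow the machine one transition at a time. Run the examples from 0; the earliest place one falls off (shortest prefix, ties alphabetical) gets sent to the lowest-numbered state that keeps every Accept/Reject pair distinguishable — a pair clashes when both reach the same state with identical unread suffix — and to a fresh state only if none does.
a: 0a undefined. 0a->0: no, b/ab meet in 0 with "b" left. Open state 1: 0a->1.
b: 0b undefined. 0b->0: ok.
c: 0c undefined. 0c->0: ok.
aa: 1a undefined. 1a->0: no, ccc/aa meet in 0. 1a->1: ok.
ab: 1b undefined. 1b->0: no, ccc/ab meet in 0. 1b->1: ok.
ac: 1c undefined. 1c->0: ok.
All examples now run through 2 states with every (state, symbol) defined. Accept strings end in {0}, Reject strings end in {1}; accept={0}.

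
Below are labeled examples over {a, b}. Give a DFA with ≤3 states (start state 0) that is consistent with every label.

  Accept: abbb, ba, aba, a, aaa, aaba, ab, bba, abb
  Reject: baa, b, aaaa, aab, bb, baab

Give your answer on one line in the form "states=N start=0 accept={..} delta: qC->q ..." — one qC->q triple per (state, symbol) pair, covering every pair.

states=3 start=0 accept={1,2} delta: 0a->1 0b->0 1a->0 1b->2 2a->1 2b->1

Grow the machine one transition at a time. Run the examples from 0; the earliest place one falls off (shortest prefix, ties alphabetical) gets sent to the lowest-numbered state that keeps every Accept/Reject pair distinguishable — a pair clashes when both reach the same state with identical unread suffix — and to a fresh state only if none does.
a: 0a undefined. 0a->0: no, a/aaaa meet in 0. Open state 1: 0a->1.
b: 0b undefined. 0b->0: ok.
aa: 1a undefined. 1a->0: ok.
ab: 1b undefined. 1b->0: no, abbb/baa meet in 0. 1b->1: no, aba/baa meet in 0. Open state 2: 1b->2.
aba: 2a undefined. 2a->0: no, aba/baa meet in 0. 2a->1: ok.
abb: 2b undefined. 2b->0: no, abbb/baa meet in 0. 2b->1: ok.
All examples now run through 3 states with every (state, symbol) defined. Accept strings end in {1,2}, Reject strings end in {0}; accept={1,2}.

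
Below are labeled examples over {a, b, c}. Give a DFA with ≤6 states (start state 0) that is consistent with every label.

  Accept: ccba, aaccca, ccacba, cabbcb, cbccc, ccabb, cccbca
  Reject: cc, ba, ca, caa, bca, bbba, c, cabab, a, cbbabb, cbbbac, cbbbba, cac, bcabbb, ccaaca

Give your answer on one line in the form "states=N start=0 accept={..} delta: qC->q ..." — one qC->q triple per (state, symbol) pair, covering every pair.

states=5 start=0 accept={2,4} delta: 0a->0 0b->0 0c->1 1a->0 1b->2 1c->3 2a->2 2b->0 2c->1 3a->4 3b->2 3c->4 4a->2 4b->1 4c->1

Fold the examples into a partial DFA from state 0: repeatedly fix the first undefined (state, symbol) met by the shortest-then-alphabetical prefix, trying targets in increasing order and rejecting any under which an Accept and a Reject string meet in one state with the same remainder; add a state when all current targets are rejected. Accepting states are where Accept strings end.
a: 0a undefined. 0a->0: ok.
b: 0b undefined. 0b->0: ok.
c: 0c undefined. 0c->0: no, ccba/cc meet in 0. Open state 1: 0c->1.
ca: 1a undefined. 1a->0: ok.
cb: 1b undefined. 1b->0: no, cabbcb/ba meet in 0. 1b->1: no, cabbcb/c meet in 1. Open state 2: 1b->2.
cc: 1c undefined. 1c->0: no, ccba/cc meet in 0. 1c->1: no, aaccca/ba meet in 0. 1c->2: no, cabbcb/cc meet in 2. Open state 3: 1c->3.
cbb: 2b undefined. 2b->0: ok.
cbc: 2c undefined. 2c->0: no, cbccc/cc meet in 3. 2c->1: ok.
cca: 3a undefined. 3a->0: no, ccabb/ba meet in 0. 3a->1: no, ccabb/ba meet in 0. 3a->2: no, ccabb/ba meet in 0. 3a->3: no, aaccca/ccaaca meet in 3 with "ca" left. Open state 4: 3a->4.
ccb: 3b undefined. 3b->0: no, ccba/ba meet in 0. 3b->1: no, ccba/ba meet in 0. 3b->2: ok.
ccc: 3c undefined. 3c->0: no, aaccca/ba meet in 0. 3c->1: no, aaccca/ba meet in 0. 3c->2: no, cccbca/ba meet in 0. 3c->3: no, cbccc/cc meet in 3. 3c->4: ok.
ccaa: 4a undefined. 4a->0: no, aaccca/ba meet in 0. 4a->1: no, aaccca/c meet in 1. 4a->2: ok.
ccab: 4b undefined. 4b->0: no, ccabb/ba meet in 0. 4b->1: ok.
ccac: 4c undefined. 4c->0: no, ccacba/ba meet in 0. 4c->1: ok.
ccba: 2a undefined. 2a->0: no, ccba/ba meet in 0. 2a->1: no, ccba/c meet in 1. 2a->2: ok.
All examples now run through 5 states with every (state, symbol) defined. Accept strings end in {2,4}, Reject strings end in {0,1,3}; accept={2,4}.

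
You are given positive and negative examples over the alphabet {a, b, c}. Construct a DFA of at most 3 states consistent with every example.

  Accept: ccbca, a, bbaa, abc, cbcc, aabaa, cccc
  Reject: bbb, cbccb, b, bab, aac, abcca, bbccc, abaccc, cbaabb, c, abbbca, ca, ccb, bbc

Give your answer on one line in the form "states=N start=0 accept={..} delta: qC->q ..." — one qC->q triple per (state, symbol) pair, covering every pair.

states=3 start=0 accept={0} delta: 0a->0 0b->1 0c->1 1a->2 1b->2 1c->0 2a->0 2b->2 2c->1

State merging on the prefix tree: take the shortest (then alphabetical) example prefix whose next move is undefined and point that move at state 0, else 1, else 2, ...; a target is out if some Accept/Reject pair would then sit in one state with the same input left (inseparable). If every existing state is out, open a new one.
a: 0a undefined. 0a->0: ok.
b: 0b undefined. 0b->0: no, a/bbb meet in 0. Open state 1: 0b->1.
c: 0c undefined. 0c->0: no, a/aac meet in 0. 0c->1: ok.
ba: 1a undefined. 1a->0: no, a/ca meet in 0. 1a->1: no, aabaa/b meet in 1. Open state 2: 1a->2.
bb: 1b undefined. 1b->0: no, a/cbaabb meet in 0. 1b->1: no, abc/bbc meet in 1 with "c" left. 1b->2: ok.
cc: 1c undefined. 1c->0: ok.
bab: 2b undefined. 2b->0: no, ccbca/bbb meet in 0. 2b->1: no, ccbca/abbbca meet in 0. 2b->2: ok.
bba: 2a undefined. 2a->0: ok.
bbc: 2c undefined. 2c->0: no, ccbca/bbccc meet in 0. 2c->1: ok.
All examples now run through 3 states with every (state, symbol) defined. Accept strings end in {0}, Reject strings end in {1,2}; accept={0}.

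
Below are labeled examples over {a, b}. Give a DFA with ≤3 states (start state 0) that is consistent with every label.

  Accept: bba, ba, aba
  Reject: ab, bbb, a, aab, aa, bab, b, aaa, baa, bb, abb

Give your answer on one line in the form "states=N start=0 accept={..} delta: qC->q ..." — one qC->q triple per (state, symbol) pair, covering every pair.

states=3 start=0 accept={2} delta: 0a->0 0b->1 1a->2 1b->1 2a->0 2b->0

Grow the machine one transition at a time. Run the examples from 0; the earliest place one falls off (shortest prefix, ties alphabetical) gets sent to the lowest-numbered state that keeps every Accept/Reject pair distinguishable — a pair clashes when both reach the same state with identical unread suffix — and to a fresh state only if none does.
a: 0a undefined. 0a->0: ok.
b: 0b undefined. 0b->0: no, bba/ab meet in 0. Open state 1: 0b->1.
ba: 1a undefined. 1a->0: no, ba/a meet in 0. 1a->1: no, ba/ab meet in 1. Open state 2: 1a->2.
bb: 1b undefined. 1b->0: no, bba/a meet in 0. 1b->1: ok.
baa: 2a undefined. 2a->0: ok.
bab: 2b undefined. 2b->0: ok.
All examples now run through 3 states with every (state, symbol) defined. Accept strings end in {2}, Reject strings end in {0,1}; accept={2}.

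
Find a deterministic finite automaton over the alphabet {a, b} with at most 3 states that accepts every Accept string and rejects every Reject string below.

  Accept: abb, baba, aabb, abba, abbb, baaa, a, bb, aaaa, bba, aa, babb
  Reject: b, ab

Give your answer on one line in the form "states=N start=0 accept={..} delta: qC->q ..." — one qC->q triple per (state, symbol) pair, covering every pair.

Fold the examples into a partial DFA from state 0: repeatedly fix the first undefined (state, symbol) met by the shortest-then-alphabetical prefix, trying targets in increasing order and rejecting any under which an Accept and a Reject string meet in one state with the same remainder; add a state when all current targets are rejected. Accepting states are where Accept strings end.
a: 0a undefined. 0a->0: ok.
b: 0b undefined. 0b->0: no, abb/b meet in 0. Open state 1: 0b->1.
ba: 1a undefined. 1a->0: ok.
bb: 1b undefined. 1b->0: no, abbb/b meet in 1. 1b->1: no, abb/b meet in 1. Open state 2: 1b->2.
bba: 2a undefined. 2a->0: ok.
abbb: 2b undefined. 2b->0: ok.
All examples now run through 3 states with every (state, symbol) defined. Accept strings end in {0,2}, Reject strings end in {1}; accept={0,2}.

states=3 start=0 accept={0,2} delta: 0a->0 0b->1 1a->0 1b->2 2a->0 2b->0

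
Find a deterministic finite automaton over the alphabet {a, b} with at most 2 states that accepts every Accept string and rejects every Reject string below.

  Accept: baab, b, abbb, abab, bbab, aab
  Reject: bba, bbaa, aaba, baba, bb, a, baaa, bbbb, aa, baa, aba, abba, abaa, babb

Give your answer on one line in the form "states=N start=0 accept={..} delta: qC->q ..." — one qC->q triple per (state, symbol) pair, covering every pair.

states=2 start=0 accept={1} delta: 0a->0 0b->1 1a->0 1b->0

Fold the examples into a partial DFA from state 0: repeatedly fix the first undefined (state, symbol) met by the shortest-then-alphabetical prefix, trying targets in increasing order and rejecting any under which an Accept and a Reject string meet in one state with the same remainder; add a state when all current targets are rejected. Accepting states are where Accept strings end.
a: 0a undefined. 0a->0: ok.
b: 0b undefined. 0b->0: no, baab/bba meet in 0. Open state 1: 0b->1.
ba: 1a undefined. 1a->0: ok.
bb: 1b undefined. 1b->0: ok.
All examples now run through 2 states with every (state, symbol) defined. Accept strings end in {1}, Reject strings end in {0}; accept={1}.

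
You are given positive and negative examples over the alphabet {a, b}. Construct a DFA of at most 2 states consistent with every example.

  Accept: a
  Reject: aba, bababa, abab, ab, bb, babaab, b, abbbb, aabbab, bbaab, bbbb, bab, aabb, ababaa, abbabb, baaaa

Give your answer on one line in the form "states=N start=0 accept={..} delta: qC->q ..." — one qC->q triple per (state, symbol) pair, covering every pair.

Fold the examples into a partial DFA from state 0: repeatedly fix the first undefined (state, symbol) met by the shortest-then-alphabetical prefix, trying targets in increasing order and rejecting any under which an Accept and a Reject string meet in one state with the same remainder; add a state when all current targets are rejected. Accepting states are where Accept strings end.
a: 0a undefined. 0a->0: ok.
b: 0b undefined. 0b->0: no, a/aba meet in 0. Open state 1: 0b->1.
ba: 1a undefined. 1a->0: no, a/aba meet in 0. 1a->1: ok.
bb: 1b undefined. 1b->0: no, a/abab meet in 0. 1b->1: ok.
All examples now run through 2 states with every (state, symbol) defined. Accept strings end in {0}, Reject strings end in {1}; accept={0}.

states=2 start=0 accept={0} delta: 0a->0 0b->1 1a->1 1b->1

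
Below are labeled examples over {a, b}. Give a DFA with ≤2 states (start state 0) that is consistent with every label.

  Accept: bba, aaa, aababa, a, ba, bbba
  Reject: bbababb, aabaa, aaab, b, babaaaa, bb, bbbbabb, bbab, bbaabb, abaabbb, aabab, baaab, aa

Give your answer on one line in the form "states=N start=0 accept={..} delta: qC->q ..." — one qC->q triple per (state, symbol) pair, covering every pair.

states=2 start=0 accept={1} delta: 0a->1 0b->0 1a->0 1b->0

Fold the examples into a partial DFA from state 0: repeatedly fix the first undefined (state, symbol) met by the shortest-then-alphabetical prefix, trying targets in increasing order and rejecting any under which an Accept and a Reject string meet in one state with the same remainder; add a state when all current targets are rejected. Accepting states are where Accept strings end.
a: 0a undefined. 0a->0: no, aaa/aa meet in 0. Open state 1: 0a->1.
b: 0b undefined. 0b->0: ok.
aa: 1a undefined. 1a->0: ok.
ab: 1b undefined. 1b->0: ok.
All examples now run through 2 states with every (state, symbol) defined. Accept strings end in {1}, Reject strings end in {0}; accept={1}.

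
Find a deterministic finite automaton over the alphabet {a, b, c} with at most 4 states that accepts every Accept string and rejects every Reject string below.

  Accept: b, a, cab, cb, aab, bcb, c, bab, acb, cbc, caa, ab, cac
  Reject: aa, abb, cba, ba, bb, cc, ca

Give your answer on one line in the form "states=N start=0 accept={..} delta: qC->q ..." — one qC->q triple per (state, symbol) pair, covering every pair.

states=3 start=0 accept={1,2} delta: 0a->1 0b->2 0c->1 1a->0 1b->2 1c->0 2a->0 2b->0 2c->1

State merging on the prefix tree: take the shortest (then alphabetical) example prefix whose next move is undefined and point that move at state 0, else 1, else 2, ...; a target is out if some Accept/Reject pair would then sit in one state with the same input left (inseparable). If every existing state is out, open a new one.
a: 0a undefined. 0a->0: no, a/aa meet in 0. Open state 1: 0a->1.
b: 0b undefined. 0b->0: no, b/bb meet in 0. 0b->1: no, ab/bb meet in 1 with "b" left. Open state 2: 0b->2.
c: 0c undefined. 0c->0: no, a/ca meet in 1. 0c->1: ok.
aa: 1a undefined. 1a->0: ok.
ab: 1b undefined. 1b->0: no, b/abb meet in 2. 1b->1: no, a/abb meet in 1. 1b->2: ok.
ac: 1c undefined. 1c->0: ok.
ba: 2a undefined. 2a->0: ok.
bb: 2b undefined. 2b->0: ok.
bc: 2c undefined. 2c->0: no, cbc/aa meet in 0. 2c->1: ok.
All examples now run through 3 states with every (state, symbol) defined. Accept strings end in {1,2}, Reject strings end in {0}; accept={1,2}.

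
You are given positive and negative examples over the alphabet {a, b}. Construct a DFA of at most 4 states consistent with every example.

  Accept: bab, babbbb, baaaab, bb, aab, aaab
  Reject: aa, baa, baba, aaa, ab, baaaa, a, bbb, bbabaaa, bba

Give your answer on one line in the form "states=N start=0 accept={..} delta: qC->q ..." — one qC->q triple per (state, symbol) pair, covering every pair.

states=4 start=0 accept={3} delta: 0a->1 0b->2 1a->2 1b->0 2a->2 2b->3 3a->0 3b->0

State merging on the prefix tree: take the shortest (then alphabetical) example prefix whose next move is undefined and point that move at state 0, else 1, else 2, ...; a target is out if some Accept/Reject pair would then sit in one state with the same input left (inseparable). If every existing state is out, open a new one.
a: 0a undefined. 0a->0: no, aab/ab meet in 0 with "b" left. Open state 1: 0a->1.
b: 0b undefined. 0b->0: no, bab/ab meet in 1 with "b" left. 0b->1: no, bb/ab meet in 1 with "b" left. Open state 2: 0b->2.
aa: 1a undefined. 1a->0: no, aaab/ab meet in 1 with "b" left. 1a->1: no, aab/ab meet in 1 with "b" left. 1a->2: ok.
ab: 1b undefined. 1b->0: ok.
ba: 2a undefined. 2a->0: no, bab/aa meet in 2. 2a->1: no, bab/ab meet in 0. 2a->2: ok.
bb: 2b undefined. 2b->0: no, bab/ab meet in 0. 2b->1: no, bab/a meet in 1. 2b->2: no, bab/aa meet in 2. Open state 3: 2b->3.
bba: 3a undefined. 3a->0: ok.
bbb: 3b undefined. 3b->0: ok.
All examples now run through 4 states with every (state, symbol) defined. Accept strings end in {3}, Reject strings end in {0,1,2}; accept={3}.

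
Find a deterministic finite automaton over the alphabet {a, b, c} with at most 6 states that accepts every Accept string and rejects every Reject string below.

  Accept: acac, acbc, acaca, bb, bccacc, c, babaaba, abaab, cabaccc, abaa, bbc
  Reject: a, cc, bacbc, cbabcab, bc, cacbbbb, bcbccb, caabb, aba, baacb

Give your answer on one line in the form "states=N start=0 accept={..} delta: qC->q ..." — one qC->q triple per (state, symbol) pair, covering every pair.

Fold the examples into a partial DFA from state 0: repeatedly fix the first undefined (state, symbol) met by the shortest-then-alphabetical prefix, trying targets in increasing order and rejecting any under which an Accept and a Reject string meet in one state with the same remainder; add a state when all current targets are rejected. Accepting states are where Accept strings end.
a: 0a undefined. 0a->0: ok.
b: 0b undefined. 0b->0: no, acbc/bacbc meet in 0 with "cbc" left. Open state 1: 0b->1.
c: 0c undefined. 0c->0: no, acac/a meet in 0. 0c->1: ok.
ba: 1a undefined. 1a->0: no, acbc/bacbc meet in 1 with "bc" left. 1a->1: no, acac/cc meet in 1 with "c" left. Open state 2: 1a->2.
bb: 1b undefined. 1b->0: no, bb/a meet in 0. 1b->1: no, acbc/cc meet in 1 with "c" left. 1b->2: no, bb/aba meet in 2. Open state 3: 1b->3.
bc: 1c undefined. 1c->0: no, bb/bcbccb meet in 3. 1c->1: no, c/cc meet in 1. 1c->2: ok.
baa: 2a undefined. 2a->0: no, bb/caabb meet in 3. 2a->1: ok.
bab: 2b undefined. 2b->0: no, babaaba/cc meet in 2. 2b->1: no, c/baacb meet in 1. 2b->2: ok.
bac: 2c undefined. 2c->0: no, acac/a meet in 0. 2c->1: no, acbc/bacbc meet in 3 with "c" left. 2c->2: no, acac/cc meet in 2. 2c->3: ok.
bbc: 3c undefined. 3c->0: no, acbc/a meet in 0. 3c->1: no, acac/bcbccb meet in 3. 3c->2: no, acbc/cc meet in 2. 3c->3: ok.
cba: 3a undefined. 3a->0: no, acac/cbabcab meet in 3. 3a->1: no, acac/cbabcab meet in 3. 3a->2: no, acaca/cc meet in 2. 3a->3: ok.
bacb: 3b undefined. 3b->0: no, c/bacbc meet in 1. 3b->1: no, acac/cbabcab meet in 3. 3b->2: no, acac/bacbc meet in 3. 3b->3: no, acac/bacbc meet in 3. Open state 4: 3b->4.
bacbc: 4c undefined. 4c->0: no, c/cbabcab meet in 1. 4c->1: no, c/bacbc meet in 1. 4c->2: no, acac/cbabcab meet in 3. 4c->3: no, acac/bacbc meet in 3. 4c->4: ok.
cacbb: 4b undefined. 4b->0: no, acac/cacbbbb meet in 3. 4b->1: ok.
cbabca: 4a undefined. 4a->0: no, c/cbabcab meet in 1. 4a->1: no, acac/cbabcab meet in 3. 4a->2: ok.
All examples now run through 5 states with every (state, symbol) defined. Accept strings end in {1,3}, Reject strings end in {0,2,4}; accept={1,3}.

states=5 start=0 accept={1,3} delta: 0a->0 0b->1 0c->1 1a->2 1b->3 1c->2 2a->1 2b->2 2c->3 3a->3 3b->4 3c->3 4a->2 4b->1 4c->4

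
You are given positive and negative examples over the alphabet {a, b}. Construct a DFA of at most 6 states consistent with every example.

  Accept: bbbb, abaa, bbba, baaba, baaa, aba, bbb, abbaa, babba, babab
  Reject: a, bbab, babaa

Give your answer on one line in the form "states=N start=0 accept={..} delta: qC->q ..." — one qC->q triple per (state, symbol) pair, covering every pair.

Grow the machine one transition at a time. Run the examples from 0; the earliest place one falls off (shortest prefix, ties alphabetical) gets sent to the lowest-numbered state that keeps every Accept/Reject pair distinguishable — a pair clashes when both reach the same state with identical unread suffix — and to a fresh state only if none does.
a: 0a undefined. 0a->0: ok.
b: 0b undefined. 0b->0: no, bbbb/a meet in 0. Open state 1: 0b->1.
ba: 1a undefined. 1a->0: no, abaa/a meet in 0. 1a->1: no, abbaa/babaa meet in 1 with "baa" left. Open state 2: 1a->2.
bb: 1b undefined. 1b->0: no, bbbb/a meet in 0. 1b->1: ok.
baa: 2a undefined. 2a->0: no, abaa/a meet in 0. 2a->1: ok.
bab: 2b undefined. 2b->0: ok.
All examples now run through 3 states with every (state, symbol) defined. Accept strings end in {1,2}, Reject strings end in {0}; accept={1,2}.

states=3 start=0 accept={1,2} delta: 0a->0 0b->1 1a->2 1b->1 2a->1 2b->0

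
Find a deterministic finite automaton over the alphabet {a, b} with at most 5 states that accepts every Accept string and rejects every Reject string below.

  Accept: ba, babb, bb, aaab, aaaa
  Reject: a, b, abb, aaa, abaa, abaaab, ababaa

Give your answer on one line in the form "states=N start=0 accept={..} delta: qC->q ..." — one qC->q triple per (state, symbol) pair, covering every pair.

states=3 start=0 accept={0,2} delta: 0a->1 0b->1 1a->0 1b->2 2a->0 2b->1

Grow the machine one transition at a time. Run the examples from 0; the earliest place one falls off (shortest prefix, ties alphabetical) gets sent to the lowest-numbered state that keeps every Accept/Reject pair distinguishable — a pair clashes when both reach the same state with identical unread suffix — and to a fresh state only if none does.
a: 0a undefined. 0a->0: no, bb/abb meet in 0 with "bb" left. Open state 1: 0a->1.
b: 0b undefined. 0b->0: no, ba/a meet in 1. 0b->1: ok.
aa: 1a undefined. 1a->0: ok.
ab: 1b undefined. 1b->0: no, ba/abaa meet in 0. 1b->1: no, babb/a meet in 1. Open state 2: 1b->2.
aba: 2a undefined. 2a->0: ok.
abb: 2b undefined. 2b->0: no, ba/abb meet in 0. 2b->1: ok.
All examples now run through 3 states with every (state, symbol) defined. Accept strings end in {0,2}, Reject strings end in {1}; accept={0,2}.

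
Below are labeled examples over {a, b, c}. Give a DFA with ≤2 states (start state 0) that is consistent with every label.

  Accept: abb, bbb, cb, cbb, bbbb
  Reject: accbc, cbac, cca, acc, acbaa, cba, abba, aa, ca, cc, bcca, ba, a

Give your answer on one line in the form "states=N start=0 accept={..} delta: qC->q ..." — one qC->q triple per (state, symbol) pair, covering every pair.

Fold the examples into a partial DFA from state 0: repeatedly fix the first undefined (state, symbol) met by the shortest-then-alphabetical prefix, trying targets in increasing order and rejecting any under which an Accept and a Reject string meet in one state with the same remainder; add a state when all current targets are rejected. Accepting states are where Accept strings end.
a: 0a undefined. 0a->0: ok.
b: 0b undefined. 0b->0: no, abb/abba meet in 0. Open state 1: 0b->1.
c: 0c undefined. 0c->0: ok.
ba: 1a undefined. 1a->0: ok.
bb: 1b undefined. 1b->0: no, abb/cbac meet in 0. 1b->1: ok.
bc: 1c undefined. 1c->0: ok.
All examples now run through 2 states with every (state, symbol) defined. Accept strings end in {1}, Reject strings end in {0}; accept={1}.

states=2 start=0 accept={1} delta: 0a->0 0b->1 0c->0 1a->0 1b->1 1c->0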